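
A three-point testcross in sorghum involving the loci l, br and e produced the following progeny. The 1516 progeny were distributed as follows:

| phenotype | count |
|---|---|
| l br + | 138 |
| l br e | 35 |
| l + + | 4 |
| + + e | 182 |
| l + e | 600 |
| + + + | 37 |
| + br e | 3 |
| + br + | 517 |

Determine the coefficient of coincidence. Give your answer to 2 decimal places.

0.41

The two most frequent reciprocal classes, l + e and + br +, are the parental types, so the F1 was l + e / + br +.
The two rarest classes, l + + and + br e, are the double crossovers. Comparing them with the parentals, only the e allele has switched, so e is the middle locus and the order is l – e – br.
l–e: (320 + 7)/1516 = 0.2157; e–br: (72 + 7)/1516 = 0.0521.
Expected DCO frequency = 0.2157 × 0.0521 ≈ 0.01124; observed = 7/1516 ≈ 0.00462.
Coefficient of coincidence = 0.00462/0.01124 ≈ 0.41.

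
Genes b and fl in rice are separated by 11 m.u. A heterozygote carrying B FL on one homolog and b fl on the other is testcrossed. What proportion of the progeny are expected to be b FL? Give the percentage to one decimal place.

A map distance of 11 m.u. corresponds to a recombination frequency of 0.110.
The F1 is B FL / b fl, so b FL is a recombinant gamete class with expected frequency r/2 = 0.110/2 = 0.0550.
That is 0.0550 = 5.5% of the progeny.

5.5%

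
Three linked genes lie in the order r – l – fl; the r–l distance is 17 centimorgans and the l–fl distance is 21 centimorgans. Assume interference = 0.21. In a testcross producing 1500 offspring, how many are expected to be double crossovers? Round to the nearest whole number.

42

Map distances give recombination frequencies of 0.170 and 0.210 for the two intervals.
With interference 0.21 (so coincidence = 0.79), expected double-crossover frequency = 0.170 × 0.210 × 0.79 = 0.02820.
Expected number = 0.02820 × 1500 = 42.30 ≈ 42.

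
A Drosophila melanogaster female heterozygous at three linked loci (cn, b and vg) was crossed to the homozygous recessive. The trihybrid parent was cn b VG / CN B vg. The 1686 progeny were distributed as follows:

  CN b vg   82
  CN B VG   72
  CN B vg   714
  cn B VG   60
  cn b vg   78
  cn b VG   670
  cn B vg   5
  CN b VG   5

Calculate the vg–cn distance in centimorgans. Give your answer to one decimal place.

9.5 centimorgans

The two rarest classes, CN b VG and cn B vg, are the double crossovers. Comparing them with the parentals, only the cn allele has switched, so cn is the middle locus and the order is vg – cn – b.
Crossovers in the vg–cn interval produce the single-crossover classes cn b vg and CN B VG (78 + 72 = 150) plus the double crossovers (10).
RF(vg–cn) = (150 + 10) / 1686 = 160/1686 = 0.0949 → 9.5 centimorgans.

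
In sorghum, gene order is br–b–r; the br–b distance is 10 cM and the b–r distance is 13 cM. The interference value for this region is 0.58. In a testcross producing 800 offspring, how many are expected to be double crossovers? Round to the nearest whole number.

4

Map distances give recombination frequencies of 0.100 and 0.130 for the two intervals.
With interference 0.58 (so coincidence = 0.42), expected double-crossover frequency = 0.100 × 0.130 × 0.42 = 0.00546.
Expected number = 0.00546 × 800 = 4.37 ≈ 4.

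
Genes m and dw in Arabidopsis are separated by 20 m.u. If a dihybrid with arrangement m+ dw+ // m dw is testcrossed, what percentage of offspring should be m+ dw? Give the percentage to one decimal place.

A map distance of 20 m.u. corresponds to a recombination frequency of 0.200.
The F1 is m+ dw+ / m dw, so m+ dw is a recombinant gamete class with expected frequency r/2 = 0.200/2 = 0.1000.
That is 0.1000 = 10.0% of the progeny.

10.0%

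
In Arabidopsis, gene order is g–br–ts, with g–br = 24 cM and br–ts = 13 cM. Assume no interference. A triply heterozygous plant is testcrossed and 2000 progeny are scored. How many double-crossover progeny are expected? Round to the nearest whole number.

Map distances give recombination frequencies of 0.240 and 0.130 for the two intervals.
With no interference, expected double-crossover frequency = 0.240 × 0.130 = 0.03120.
Expected number = 0.03120 × 2000 = 62.40 ≈ 62.

62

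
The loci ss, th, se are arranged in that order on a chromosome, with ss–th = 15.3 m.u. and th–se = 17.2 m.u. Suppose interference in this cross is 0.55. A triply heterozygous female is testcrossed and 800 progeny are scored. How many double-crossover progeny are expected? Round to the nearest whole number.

Map distances give recombination frequencies of 0.153 and 0.172 for the two intervals.
With interference 0.55 (so coincidence = 0.45), expected double-crossover frequency = 0.153 × 0.172 × 0.45 = 0.01184.
Expected number = 0.01184 × 800 = 9.47 ≈ 9.

9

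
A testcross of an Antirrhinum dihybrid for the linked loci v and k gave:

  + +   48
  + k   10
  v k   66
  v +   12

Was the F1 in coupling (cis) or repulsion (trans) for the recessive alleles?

The two most frequent classes are + + (48) and v k (66); these are the parental (non-recombinant) types.
So the F1 carried + + on one chromosome and v k on the other — the recessive alleles are on the same chromosome (cis / coupling).

cis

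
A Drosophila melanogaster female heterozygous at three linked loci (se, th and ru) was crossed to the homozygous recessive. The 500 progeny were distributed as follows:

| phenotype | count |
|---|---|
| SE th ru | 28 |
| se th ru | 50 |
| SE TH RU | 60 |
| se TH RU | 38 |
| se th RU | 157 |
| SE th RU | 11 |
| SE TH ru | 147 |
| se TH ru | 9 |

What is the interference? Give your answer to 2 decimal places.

The two most frequent reciprocal classes, se th RU and SE TH ru, are the parental types, so the F1 was se th RU / SE TH ru.
The two rarest classes, SE th RU and se TH ru, are the double crossovers. Comparing them with the parentals, only the se allele has switched, so se is the middle locus and the order is th – se – ru.
th–se: (66 + 20)/500 = 0.1720; se–ru: (110 + 20)/500 = 0.2600.
Expected DCO frequency = 0.1720 × 0.2600 ≈ 0.04472; observed = 20/500 ≈ 0.04000.
Coefficient of coincidence = 0.04000/0.04472 ≈ 0.89; interference = 1 − 0.89 = 0.11.

0.11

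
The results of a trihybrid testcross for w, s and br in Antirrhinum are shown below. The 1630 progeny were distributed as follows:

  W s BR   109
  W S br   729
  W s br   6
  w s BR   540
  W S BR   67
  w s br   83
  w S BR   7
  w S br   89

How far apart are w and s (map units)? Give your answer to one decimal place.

12.9 map units

The two most frequent reciprocal classes, w s BR and W S br, are the parental types, so the F1 was w s BR / W S br.
The two rarest classes, w S BR and W s br, are the double crossovers. Comparing them with the parentals, only the s allele has switched, so s is the middle locus and the order is w – s – br.
Crossovers in the w–s interval produce the single-crossover classes W s BR and w S br (109 + 89 = 198) plus the double crossovers (13).
RF(w–s) = (198 + 13) / 1630 = 211/1630 = 0.1294 → 12.9 map units.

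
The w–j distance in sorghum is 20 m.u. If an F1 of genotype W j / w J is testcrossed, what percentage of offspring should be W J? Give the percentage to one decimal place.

A map distance of 20 m.u. corresponds to a recombination frequency of 0.200.
The F1 is W j / w J, so W J is a recombinant gamete class with expected frequency r/2 = 0.200/2 = 0.1000.
That is 0.1000 = 10.0% of the progeny.

10.0%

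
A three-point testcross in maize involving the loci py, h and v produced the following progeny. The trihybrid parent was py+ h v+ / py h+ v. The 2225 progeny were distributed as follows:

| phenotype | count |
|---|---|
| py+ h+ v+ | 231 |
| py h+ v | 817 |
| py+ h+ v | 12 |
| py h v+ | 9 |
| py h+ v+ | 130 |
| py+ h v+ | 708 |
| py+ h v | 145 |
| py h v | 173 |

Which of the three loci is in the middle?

The two rarest classes, py h v+ and py+ h+ v, are the double crossovers. Comparing them with the parentals, only the py allele has switched, so py is the middle locus and the order is v – py – h.

py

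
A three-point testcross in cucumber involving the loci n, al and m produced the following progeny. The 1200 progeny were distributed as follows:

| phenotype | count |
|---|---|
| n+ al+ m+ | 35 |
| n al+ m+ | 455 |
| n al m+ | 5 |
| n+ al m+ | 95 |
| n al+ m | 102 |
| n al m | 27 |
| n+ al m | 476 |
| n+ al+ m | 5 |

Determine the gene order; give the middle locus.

The two most frequent reciprocal classes, n al+ m+ and n+ al m, are the parental types, so the F1 was n al+ m+ / n+ al m.
The two rarest classes, n al m+ and n+ al+ m, are the double crossovers. Comparing them with the parentals, only the al allele has switched, so al is the middle locus and the order is m – al – n.

al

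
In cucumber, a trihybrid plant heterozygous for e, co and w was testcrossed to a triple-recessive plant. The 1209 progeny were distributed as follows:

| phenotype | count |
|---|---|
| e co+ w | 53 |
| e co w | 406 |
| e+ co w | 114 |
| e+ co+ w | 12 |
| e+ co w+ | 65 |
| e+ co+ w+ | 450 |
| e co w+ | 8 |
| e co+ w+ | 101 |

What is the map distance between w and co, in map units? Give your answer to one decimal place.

The two most frequent reciprocal classes, e co w and e+ co+ w+, are the parental types, so the F1 was e co w / e+ co+ w+.
The two rarest classes, e co w+ and e+ co+ w, are the double crossovers. Comparing them with the parentals, only the w allele has switched, so w is the middle locus and the order is e – w – co.
Crossovers in the w–co interval produce the single-crossover classes e co+ w and e+ co w+ (53 + 65 = 118) plus the double crossovers (20).
RF(w–co) = (118 + 20) / 1209 = 138/1209 = 0.1141 → 11.4 map units.

11.4 map units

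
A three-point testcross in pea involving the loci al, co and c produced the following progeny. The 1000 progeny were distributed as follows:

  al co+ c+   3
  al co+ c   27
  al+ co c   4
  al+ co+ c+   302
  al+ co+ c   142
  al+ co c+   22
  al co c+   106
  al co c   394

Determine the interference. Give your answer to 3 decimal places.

0.510

The two most frequent reciprocal classes, al co c and al+ co+ c+, are the parental types, so the F1 was al co c / al+ co+ c+.
The two rarest classes, al+ co c and al co+ c+, are the double crossovers. Comparing them with the parentals, only the al allele has switched, so al is the middle locus and the order is c – al – co.
c–al: (248 + 7)/1000 = 0.2550; al–co: (49 + 7)/1000 = 0.0560.
Expected DCO frequency = 0.2550 × 0.0560 ≈ 0.01428; observed = 7/1000 ≈ 0.00700.
Coefficient of coincidence = 0.00700/0.01428 ≈ 0.490; interference = 1 − 0.490 = 0.510.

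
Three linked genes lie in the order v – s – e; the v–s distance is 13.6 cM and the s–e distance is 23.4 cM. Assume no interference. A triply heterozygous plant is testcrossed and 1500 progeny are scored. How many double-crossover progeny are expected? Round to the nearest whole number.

48

Map distances give recombination frequencies of 0.136 and 0.234 for the two intervals.
With no interference, expected double-crossover frequency = 0.136 × 0.234 = 0.03182.
Expected number = 0.03182 × 1500 = 47.74 ≈ 48.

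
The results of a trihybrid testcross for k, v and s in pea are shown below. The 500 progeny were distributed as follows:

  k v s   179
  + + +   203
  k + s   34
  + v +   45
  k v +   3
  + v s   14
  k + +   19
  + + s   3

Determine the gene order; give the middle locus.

s

The two most frequent reciprocal classes, k v s and + + +, are the parental types, so the F1 was k v s / + + +.
The two rarest classes, k v + and + + s, are the double crossovers. Comparing them with the parentals, only the s allele has switched, so s is the middle locus and the order is k – s – v.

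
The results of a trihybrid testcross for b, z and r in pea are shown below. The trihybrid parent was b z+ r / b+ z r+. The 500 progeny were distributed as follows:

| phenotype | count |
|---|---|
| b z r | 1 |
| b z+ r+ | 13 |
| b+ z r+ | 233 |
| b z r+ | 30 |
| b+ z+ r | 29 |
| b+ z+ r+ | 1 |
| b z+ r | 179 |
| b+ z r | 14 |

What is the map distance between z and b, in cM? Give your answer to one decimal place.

12.2 cM

The two rarest classes, b z r and b+ z+ r+, are the double crossovers. Comparing them with the parentals, only the z allele has switched, so z is the middle locus and the order is b – z – r.
Crossovers in the b–z interval produce the single-crossover classes b+ z+ r and b z r+ (29 + 30 = 59) plus the double crossovers (2).
RF(b–z) = (59 + 2) / 500 = 61/500 = 0.1220 → 12.2 cM.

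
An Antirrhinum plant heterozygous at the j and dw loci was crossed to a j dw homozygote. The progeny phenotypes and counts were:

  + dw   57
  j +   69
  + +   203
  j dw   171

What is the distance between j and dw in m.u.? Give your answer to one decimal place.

25.2 m.u.

The two most frequent classes, + + (203) and j dw (171), are the parental types, so the F1 was + + / j dw.
The recombinant classes are + dw and j +: 57 + 69 = 126.
Recombination frequency = 126/500 = 0.2520 ≈ 25.2%, i.e. 25.2 m.u.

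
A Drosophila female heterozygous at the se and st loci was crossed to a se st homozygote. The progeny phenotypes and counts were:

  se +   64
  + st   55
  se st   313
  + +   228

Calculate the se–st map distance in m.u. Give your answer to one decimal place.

The two most frequent classes, + + (228) and se st (313), are the parental types, so the F1 was + + / se st.
The recombinant classes are + st and se +: 55 + 64 = 119.
Recombination frequency = 119/660 = 0.1803 ≈ 18.0%, i.e. 18.0 m.u.

18.0 m.u.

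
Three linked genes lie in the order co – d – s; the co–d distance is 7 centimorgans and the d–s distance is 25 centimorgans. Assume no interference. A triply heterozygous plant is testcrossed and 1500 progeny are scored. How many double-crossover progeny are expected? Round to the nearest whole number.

26

Map distances give recombination frequencies of 0.070 and 0.250 for the two intervals.
With no interference, expected double-crossover frequency = 0.070 × 0.250 = 0.01750.
Expected number = 0.01750 × 1500 = 26.25 ≈ 26.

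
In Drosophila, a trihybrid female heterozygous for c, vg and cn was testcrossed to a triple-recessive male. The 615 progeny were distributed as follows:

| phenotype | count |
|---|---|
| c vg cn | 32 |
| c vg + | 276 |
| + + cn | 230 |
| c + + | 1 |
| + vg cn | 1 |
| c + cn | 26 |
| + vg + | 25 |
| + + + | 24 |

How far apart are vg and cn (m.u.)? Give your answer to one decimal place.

9.4 m.u.

The two most frequent reciprocal classes, c vg + and + + cn, are the parental types, so the F1 was c vg + / + + cn.
The two rarest classes, c + + and + vg cn, are the double crossovers. Comparing them with the parentals, only the vg allele has switched, so vg is the middle locus and the order is c – vg – cn.
Crossovers in the vg–cn interval produce the single-crossover classes c vg cn and + + + (32 + 24 = 56) plus the double crossovers (2).
RF(vg–cn) = (56 + 2) / 615 = 58/615 = 0.0943 → 9.4 m.u.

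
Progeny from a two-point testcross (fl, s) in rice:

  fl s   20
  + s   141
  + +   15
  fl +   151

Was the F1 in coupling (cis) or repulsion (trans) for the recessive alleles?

trans

The two most frequent classes are + s (141) and fl + (151); these are the parental (non-recombinant) types.
So the F1 carried + s on one chromosome and fl + on the other — the recessive alleles are on opposite chromosomes (trans / repulsion).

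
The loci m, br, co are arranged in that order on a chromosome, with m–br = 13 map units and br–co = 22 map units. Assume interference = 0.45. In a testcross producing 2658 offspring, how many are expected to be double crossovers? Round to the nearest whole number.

42

Map distances give recombination frequencies of 0.130 and 0.220 for the two intervals.
With interference 0.45 (so coincidence = 0.55), expected double-crossover frequency = 0.130 × 0.220 × 0.55 = 0.01573.
Expected number = 0.01573 × 2658 = 41.81 ≈ 42.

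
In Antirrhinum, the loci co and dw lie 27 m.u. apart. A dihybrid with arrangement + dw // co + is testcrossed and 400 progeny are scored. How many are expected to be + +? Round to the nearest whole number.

54

A map distance of 27 m.u. corresponds to a recombination frequency of 0.270.
The F1 is + dw / co +, so + + is a recombinant gamete class with expected frequency r/2 = 0.270/2 = 0.1350.
Expected number = 0.1350 × 400 = 54.00 ≈ 54.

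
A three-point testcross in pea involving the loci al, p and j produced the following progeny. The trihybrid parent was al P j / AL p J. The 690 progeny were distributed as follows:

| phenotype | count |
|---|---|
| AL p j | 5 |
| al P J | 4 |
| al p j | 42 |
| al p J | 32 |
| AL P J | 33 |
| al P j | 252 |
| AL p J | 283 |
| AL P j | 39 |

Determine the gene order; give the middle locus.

The two rarest classes, al P J and AL p j, are the double crossovers. Comparing them with the parentals, only the j allele has switched, so j is the middle locus and the order is p – j – al.

j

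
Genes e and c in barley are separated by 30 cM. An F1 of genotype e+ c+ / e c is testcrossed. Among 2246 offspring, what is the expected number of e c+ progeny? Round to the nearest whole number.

337

A map distance of 30 cM corresponds to a recombination frequency of 0.300.
The F1 is e+ c+ / e c, so e c+ is a recombinant gamete class with expected frequency r/2 = 0.300/2 = 0.1500.
Expected number = 0.1500 × 2246 = 336.90 ≈ 337.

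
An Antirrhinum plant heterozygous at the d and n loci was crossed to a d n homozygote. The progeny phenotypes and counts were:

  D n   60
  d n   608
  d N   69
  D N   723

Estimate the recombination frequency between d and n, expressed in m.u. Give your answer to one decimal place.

The two most frequent classes, D N (723) and d n (608), are the parental types, so the F1 was D N / d n.
The recombinant classes are D n and d N: 60 + 69 = 129.
Recombination frequency = 129/1460 = 0.0884 ≈ 8.8%, i.e. 8.8 m.u.

8.8 m.u.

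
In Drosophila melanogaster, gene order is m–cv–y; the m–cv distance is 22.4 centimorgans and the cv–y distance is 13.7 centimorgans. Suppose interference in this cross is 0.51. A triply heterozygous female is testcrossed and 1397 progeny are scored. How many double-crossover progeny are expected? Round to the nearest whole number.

21

Map distances give recombination frequencies of 0.224 and 0.137 for the two intervals.
With interference 0.51 (so coincidence = 0.49), expected double-crossover frequency = 0.224 × 0.137 × 0.49 = 0.01504.
Expected number = 0.01504 × 1397 = 21.01 ≈ 21.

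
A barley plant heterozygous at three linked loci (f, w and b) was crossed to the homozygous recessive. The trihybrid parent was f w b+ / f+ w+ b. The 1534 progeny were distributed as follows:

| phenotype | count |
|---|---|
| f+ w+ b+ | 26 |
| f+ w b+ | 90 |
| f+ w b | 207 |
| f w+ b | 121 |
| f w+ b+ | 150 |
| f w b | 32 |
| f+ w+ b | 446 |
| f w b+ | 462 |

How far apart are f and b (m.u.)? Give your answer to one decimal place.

The two rarest classes, f w b and f+ w+ b+, are the double crossovers. Comparing them with the parentals, only the b allele has switched, so b is the middle locus and the order is w – b – f.
Crossovers in the b–f interval produce the single-crossover classes f+ w b+ and f w+ b (90 + 121 = 211) plus the double crossovers (58).
RF(b–f) = (211 + 58) / 1534 = 269/1534 = 0.1754 → 17.5 m.u.

17.5 m.u.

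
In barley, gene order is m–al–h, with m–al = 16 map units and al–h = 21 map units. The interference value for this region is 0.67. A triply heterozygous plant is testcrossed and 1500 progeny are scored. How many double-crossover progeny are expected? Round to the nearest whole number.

Map distances give recombination frequencies of 0.160 and 0.210 for the two intervals.
With interference 0.67 (so coincidence = 0.33), expected double-crossover frequency = 0.160 × 0.210 × 0.33 = 0.01109.
Expected number = 0.01109 × 1500 = 16.63 ≈ 17.

17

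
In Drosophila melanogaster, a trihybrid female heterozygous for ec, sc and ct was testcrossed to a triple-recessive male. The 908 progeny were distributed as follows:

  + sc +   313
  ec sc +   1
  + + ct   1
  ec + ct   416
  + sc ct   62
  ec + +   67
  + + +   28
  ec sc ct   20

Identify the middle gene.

ec

The two most frequent reciprocal classes, + sc + and ec + ct, are the parental types, so the F1 was + sc + / ec + ct.
The two rarest classes, ec sc + and + + ct, are the double crossovers. Comparing them with the parentals, only the ec allele has switched, so ec is the middle locus and the order is sc – ec – ct.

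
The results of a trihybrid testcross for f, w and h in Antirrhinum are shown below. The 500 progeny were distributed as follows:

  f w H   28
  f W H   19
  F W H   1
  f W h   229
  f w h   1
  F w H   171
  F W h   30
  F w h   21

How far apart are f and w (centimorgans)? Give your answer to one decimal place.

The two most frequent reciprocal classes, f W h and F w H, are the parental types, so the F1 was f W h / F w H.
The two rarest classes, f w h and F W H, are the double crossovers. Comparing them with the parentals, only the w allele has switched, so w is the middle locus and the order is f – w – h.
Crossovers in the f–w interval produce the single-crossover classes F W h and f w H (30 + 28 = 58) plus the double crossovers (2).
RF(f–w) = (58 + 2) / 500 = 60/500 = 0.1200 → 12.0 centimorgans.

12.0 centimorgans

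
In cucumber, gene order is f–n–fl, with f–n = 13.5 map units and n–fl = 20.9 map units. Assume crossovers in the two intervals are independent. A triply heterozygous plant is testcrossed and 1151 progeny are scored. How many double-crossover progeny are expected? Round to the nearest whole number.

Map distances give recombination frequencies of 0.135 and 0.209 for the two intervals.
With no interference, expected double-crossover frequency = 0.135 × 0.209 = 0.02822.
Expected number = 0.02822 × 1151 = 32.48 ≈ 32.

32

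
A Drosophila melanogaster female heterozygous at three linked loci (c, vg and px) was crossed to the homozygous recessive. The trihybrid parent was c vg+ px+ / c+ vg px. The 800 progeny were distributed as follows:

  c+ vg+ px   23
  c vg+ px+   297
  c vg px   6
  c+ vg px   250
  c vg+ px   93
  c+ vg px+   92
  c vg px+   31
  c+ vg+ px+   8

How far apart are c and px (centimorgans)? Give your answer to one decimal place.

The two rarest classes, c+ vg+ px+ and c vg px, are the double crossovers. Comparing them with the parentals, only the c allele has switched, so c is the middle locus and the order is px – c – vg.
Crossovers in the px–c interval produce the single-crossover classes c vg+ px and c+ vg px+ (93 + 92 = 185) plus the double crossovers (14).
RF(px–c) = (185 + 14) / 800 = 199/800 = 0.2487 → 24.9 centimorgans.

24.9 centimorgans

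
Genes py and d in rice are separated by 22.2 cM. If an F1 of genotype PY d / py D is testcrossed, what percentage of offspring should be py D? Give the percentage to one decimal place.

A map distance of 22.2 cM corresponds to a recombination frequency of 0.222.
The F1 is PY d / py D, so py D is a parental gamete class with expected frequency (1 − r)/2 = 0.778/2 = 0.3890.
That is 0.3890 = 38.9% of the progeny.

38.9%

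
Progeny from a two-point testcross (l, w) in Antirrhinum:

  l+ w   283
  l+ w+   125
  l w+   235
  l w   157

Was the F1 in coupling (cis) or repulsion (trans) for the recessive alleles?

The two most frequent classes are l+ w (283) and l w+ (235); these are the parental (non-recombinant) types.
So the F1 carried l+ w on one chromosome and l w+ on the other — the recessive alleles are on opposite chromosomes (trans / repulsion).

trans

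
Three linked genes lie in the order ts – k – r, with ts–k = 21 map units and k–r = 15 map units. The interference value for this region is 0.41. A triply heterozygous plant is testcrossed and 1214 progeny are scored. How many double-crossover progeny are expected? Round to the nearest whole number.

Map distances give recombination frequencies of 0.210 and 0.150 for the two intervals.
With interference 0.41 (so coincidence = 0.59), expected double-crossover frequency = 0.210 × 0.150 × 0.59 = 0.01859.
Expected number = 0.01859 × 1214 = 22.56 ≈ 23.

23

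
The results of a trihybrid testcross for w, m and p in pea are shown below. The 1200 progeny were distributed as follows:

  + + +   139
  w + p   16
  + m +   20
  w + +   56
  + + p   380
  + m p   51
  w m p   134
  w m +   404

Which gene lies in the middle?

The two most frequent reciprocal classes, w m + and + + p, are the parental types, so the F1 was w m + / + + p.
The two rarest classes, + m + and w + p, are the double crossovers. Comparing them with the parentals, only the w allele has switched, so w is the middle locus and the order is m – w – p.

w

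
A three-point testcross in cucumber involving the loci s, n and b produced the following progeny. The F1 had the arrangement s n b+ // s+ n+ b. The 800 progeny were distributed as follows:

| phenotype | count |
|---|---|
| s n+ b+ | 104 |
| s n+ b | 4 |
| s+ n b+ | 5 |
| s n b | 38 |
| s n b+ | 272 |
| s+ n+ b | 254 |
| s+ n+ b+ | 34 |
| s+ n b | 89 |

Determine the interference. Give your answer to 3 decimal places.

The two rarest classes, s+ n b+ and s n+ b, are the double crossovers. Comparing them with the parentals, only the s allele has switched, so s is the middle locus and the order is n – s – b.
n–s: (193 + 9)/800 = 0.2525; s–b: (72 + 9)/800 = 0.1013.
Expected DCO frequency = 0.2525 × 0.1013 ≈ 0.02558; observed = 9/800 ≈ 0.01125.
Coefficient of coincidence = 0.01125/0.02558 ≈ 0.440; interference = 1 − 0.440 = 0.560.

0.560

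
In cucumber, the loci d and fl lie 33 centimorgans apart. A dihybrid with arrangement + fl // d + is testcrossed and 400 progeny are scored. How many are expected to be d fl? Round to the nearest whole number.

66

A map distance of 33 centimorgans corresponds to a recombination frequency of 0.330.
The F1 is + fl / d +, so d fl is a recombinant gamete class with expected frequency r/2 = 0.330/2 = 0.1650.
Expected number = 0.1650 × 400 = 66.00 ≈ 66.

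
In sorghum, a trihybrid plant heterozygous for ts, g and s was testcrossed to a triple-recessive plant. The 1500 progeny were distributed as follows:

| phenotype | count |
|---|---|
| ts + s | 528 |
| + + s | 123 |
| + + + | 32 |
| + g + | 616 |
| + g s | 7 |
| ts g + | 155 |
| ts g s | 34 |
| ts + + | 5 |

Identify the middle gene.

s

The two most frequent reciprocal classes, ts + s and + g +, are the parental types, so the F1 was ts + s / + g +.
The two rarest classes, ts + + and + g s, are the double crossovers. Comparing them with the parentals, only the s allele has switched, so s is the middle locus and the order is g – s – ts.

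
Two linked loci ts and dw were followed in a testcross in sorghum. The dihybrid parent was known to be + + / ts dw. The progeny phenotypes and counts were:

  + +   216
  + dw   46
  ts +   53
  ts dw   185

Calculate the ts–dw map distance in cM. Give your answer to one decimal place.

19.8 cM

The recombinant classes are + dw and ts +: 46 + 53 = 99.
Recombination frequency = 99/500 = 0.1980 ≈ 19.8%, i.e. 19.8 cM.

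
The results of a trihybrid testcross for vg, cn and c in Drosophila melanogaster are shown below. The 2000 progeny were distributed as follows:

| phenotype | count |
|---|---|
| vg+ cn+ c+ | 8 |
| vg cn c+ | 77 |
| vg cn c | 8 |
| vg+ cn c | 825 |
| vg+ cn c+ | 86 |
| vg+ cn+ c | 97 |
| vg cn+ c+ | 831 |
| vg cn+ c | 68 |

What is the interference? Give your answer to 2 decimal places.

0.01

The two most frequent reciprocal classes, vg cn+ c+ and vg+ cn c, are the parental types, so the F1 was vg cn+ c+ / vg+ cn c.
The two rarest classes, vg+ cn+ c+ and vg cn c, are the double crossovers. Comparing them with the parentals, only the vg allele has switched, so vg is the middle locus and the order is cn – vg – c.
cn–vg: (174 + 16)/2000 = 0.0950; vg–c: (154 + 16)/2000 = 0.0850.
Expected DCO frequency = 0.0950 × 0.0850 ≈ 0.00808; observed = 16/2000 ≈ 0.00800.
Coefficient of coincidence = 0.00800/0.00808 ≈ 0.99; interference = 1 − 0.99 = 0.01.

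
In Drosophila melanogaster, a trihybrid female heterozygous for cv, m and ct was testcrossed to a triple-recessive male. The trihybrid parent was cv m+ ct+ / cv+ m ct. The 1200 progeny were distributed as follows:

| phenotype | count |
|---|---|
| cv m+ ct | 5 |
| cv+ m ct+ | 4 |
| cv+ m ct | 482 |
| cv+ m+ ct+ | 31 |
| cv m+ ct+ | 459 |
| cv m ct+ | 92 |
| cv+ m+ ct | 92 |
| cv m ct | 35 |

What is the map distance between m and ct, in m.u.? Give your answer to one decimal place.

16.1 m.u.

The two rarest classes, cv m+ ct and cv+ m ct+, are the double crossovers. Comparing them with the parentals, only the ct allele has switched, so ct is the middle locus and the order is cv – ct – m.
Crossovers in the ct–m interval produce the single-crossover classes cv m ct+ and cv+ m+ ct (92 + 92 = 184) plus the double crossovers (9).
RF(ct–m) = (184 + 9) / 1200 = 193/1200 = 0.1608 → 16.1 m.u.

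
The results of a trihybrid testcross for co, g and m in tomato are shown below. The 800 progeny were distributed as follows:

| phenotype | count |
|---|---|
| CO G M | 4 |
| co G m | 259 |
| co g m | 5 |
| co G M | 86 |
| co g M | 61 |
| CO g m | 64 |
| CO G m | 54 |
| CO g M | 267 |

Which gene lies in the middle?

g

The two most frequent reciprocal classes, CO g M and co G m, are the parental types, so the F1 was CO g M / co G m.
The two rarest classes, CO G M and co g m, are the double crossovers. Comparing them with the parentals, only the g allele has switched, so g is the middle locus and the order is co – g – m.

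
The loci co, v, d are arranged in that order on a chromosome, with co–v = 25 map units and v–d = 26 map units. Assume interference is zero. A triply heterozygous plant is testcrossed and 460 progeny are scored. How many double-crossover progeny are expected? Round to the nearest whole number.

Map distances give recombination frequencies of 0.250 and 0.260 for the two intervals.
With no interference, expected double-crossover frequency = 0.250 × 0.260 = 0.06500.
Expected number = 0.06500 × 460 = 29.90 ≈ 30.

30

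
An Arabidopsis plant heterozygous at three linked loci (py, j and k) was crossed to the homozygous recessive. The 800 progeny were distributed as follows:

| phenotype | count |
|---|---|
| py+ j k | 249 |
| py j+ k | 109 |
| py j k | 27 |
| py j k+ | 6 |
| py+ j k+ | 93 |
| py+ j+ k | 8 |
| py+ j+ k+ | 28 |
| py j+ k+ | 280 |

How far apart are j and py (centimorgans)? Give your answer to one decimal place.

The two most frequent reciprocal classes, py j+ k+ and py+ j k, are the parental types, so the F1 was py j+ k+ / py+ j k.
The two rarest classes, py j k+ and py+ j+ k, are the double crossovers. Comparing them with the parentals, only the j allele has switched, so j is the middle locus and the order is k – j – py.
Crossovers in the j–py interval produce the single-crossover classes py+ j+ k+ and py j k (28 + 27 = 55) plus the double crossovers (14).
RF(j–py) = (55 + 14) / 800 = 69/800 = 0.0862 → 8.6 centimorgans.

8.6 centimorgans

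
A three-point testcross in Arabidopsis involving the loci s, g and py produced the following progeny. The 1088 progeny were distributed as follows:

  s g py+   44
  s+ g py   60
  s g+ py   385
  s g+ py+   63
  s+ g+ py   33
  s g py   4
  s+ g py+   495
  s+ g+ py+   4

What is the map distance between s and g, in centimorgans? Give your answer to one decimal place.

7.8 centimorgans

The two most frequent reciprocal classes, s+ g py+ and s g+ py, are the parental types, so the F1 was s+ g py+ / s g+ py.
The two rarest classes, s+ g+ py+ and s g py, are the double crossovers. Comparing them with the parentals, only the g allele has switched, so g is the middle locus and the order is py – g – s.
Crossovers in the g–s interval produce the single-crossover classes s g py+ and s+ g+ py (44 + 33 = 77) plus the double crossovers (8).
RF(g–s) = (77 + 8) / 1088 = 85/1088 = 0.0781 → 7.8 centimorgans.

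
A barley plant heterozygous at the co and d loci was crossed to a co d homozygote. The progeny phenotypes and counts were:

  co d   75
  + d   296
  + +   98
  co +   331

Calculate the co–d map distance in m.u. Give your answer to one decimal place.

21.6 m.u.

The two most frequent classes, + d (296) and co + (331), are the parental types, so the F1 was + d / co +.
The recombinant classes are + + and co d: 98 + 75 = 173.
Recombination frequency = 173/800 = 0.2162 ≈ 21.6%, i.e. 21.6 m.u.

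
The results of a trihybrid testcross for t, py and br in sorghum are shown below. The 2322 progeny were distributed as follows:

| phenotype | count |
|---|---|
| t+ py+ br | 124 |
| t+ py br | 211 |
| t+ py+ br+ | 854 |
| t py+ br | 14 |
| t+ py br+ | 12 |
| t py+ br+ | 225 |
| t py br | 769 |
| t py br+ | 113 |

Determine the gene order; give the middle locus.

The two most frequent reciprocal classes, t+ py+ br+ and t py br, are the parental types, so the F1 was t+ py+ br+ / t py br.
The two rarest classes, t+ py br+ and t py+ br, are the double crossovers. Comparing them with the parentals, only the py allele has switched, so py is the middle locus and the order is br – py – t.

py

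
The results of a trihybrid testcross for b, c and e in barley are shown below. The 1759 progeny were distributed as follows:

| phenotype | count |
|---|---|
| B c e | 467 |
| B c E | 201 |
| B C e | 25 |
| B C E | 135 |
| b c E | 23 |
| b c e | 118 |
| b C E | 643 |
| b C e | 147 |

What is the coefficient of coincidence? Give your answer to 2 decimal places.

The two most frequent reciprocal classes, B c e and b C E, are the parental types, so the F1 was B c e / b C E.
The two rarest classes, B C e and b c E, are the double crossovers. Comparing them with the parentals, only the c allele has switched, so c is the middle locus and the order is e – c – b.
e–c: (348 + 48)/1759 = 0.2251; c–b: (253 + 48)/1759 = 0.1711.
Expected DCO frequency = 0.2251 × 0.1711 ≈ 0.03851; observed = 48/1759 ≈ 0.02729.
Coefficient of coincidence = 0.02729/0.03851 ≈ 0.71.

0.71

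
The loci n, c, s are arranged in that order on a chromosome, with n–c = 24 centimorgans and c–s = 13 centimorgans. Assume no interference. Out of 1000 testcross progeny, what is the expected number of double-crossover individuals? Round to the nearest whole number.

Map distances give recombination frequencies of 0.240 and 0.130 for the two intervals.
With no interference, expected double-crossover frequency = 0.240 × 0.130 = 0.03120.
Expected number = 0.03120 × 1000 = 31.20 ≈ 31.

31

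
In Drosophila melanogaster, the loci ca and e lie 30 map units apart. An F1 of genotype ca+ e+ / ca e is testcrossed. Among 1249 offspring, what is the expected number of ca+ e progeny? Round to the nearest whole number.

A map distance of 30 map units corresponds to a recombination frequency of 0.300.
The F1 is ca+ e+ / ca e, so ca+ e is a recombinant gamete class with expected frequency r/2 = 0.300/2 = 0.1500.
Expected number = 0.1500 × 1249 = 187.35 ≈ 187.

187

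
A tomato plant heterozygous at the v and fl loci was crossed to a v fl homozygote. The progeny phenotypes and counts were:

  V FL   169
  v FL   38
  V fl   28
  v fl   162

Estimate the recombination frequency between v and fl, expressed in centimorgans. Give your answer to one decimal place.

16.6 centimorgans

The two most frequent classes, V FL (169) and v fl (162), are the parental types, so the F1 was V FL / v fl.
The recombinant classes are V fl and v FL: 28 + 38 = 66.
Recombination frequency = 66/397 = 0.1662 ≈ 16.6%, i.e. 16.6 centimorgans.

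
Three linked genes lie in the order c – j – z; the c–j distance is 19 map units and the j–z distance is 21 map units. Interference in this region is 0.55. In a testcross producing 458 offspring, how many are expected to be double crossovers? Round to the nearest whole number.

8

Map distances give recombination frequencies of 0.190 and 0.210 for the two intervals.
With interference 0.55 (so coincidence = 0.45), expected double-crossover frequency = 0.190 × 0.210 × 0.45 = 0.01795.
Expected number = 0.01795 × 458 = 8.22 ≈ 8.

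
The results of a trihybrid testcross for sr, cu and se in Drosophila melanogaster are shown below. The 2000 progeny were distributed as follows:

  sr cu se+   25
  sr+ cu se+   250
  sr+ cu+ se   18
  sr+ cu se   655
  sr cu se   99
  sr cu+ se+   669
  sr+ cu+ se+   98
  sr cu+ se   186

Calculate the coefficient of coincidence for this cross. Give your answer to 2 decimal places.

The two most frequent reciprocal classes, sr cu+ se+ and sr+ cu se, are the parental types, so the F1 was sr cu+ se+ / sr+ cu se.
The two rarest classes, sr cu se+ and sr+ cu+ se, are the double crossovers. Comparing them with the parentals, only the cu allele has switched, so cu is the middle locus and the order is se – cu – sr.
se–cu: (436 + 43)/2000 = 0.2395; cu–sr: (197 + 43)/2000 = 0.1200.
Expected DCO frequency = 0.2395 × 0.1200 ≈ 0.02874; observed = 43/2000 ≈ 0.02150.
Coefficient of coincidence = 0.02150/0.02874 ≈ 0.75.

0.75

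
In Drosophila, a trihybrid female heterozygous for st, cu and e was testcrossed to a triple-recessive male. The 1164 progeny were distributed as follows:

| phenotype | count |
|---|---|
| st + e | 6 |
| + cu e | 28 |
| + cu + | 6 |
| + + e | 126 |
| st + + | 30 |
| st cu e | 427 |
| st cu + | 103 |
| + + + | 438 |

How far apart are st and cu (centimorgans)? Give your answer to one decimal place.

6.0 centimorgans

The two most frequent reciprocal classes, st cu e and + + +, are the parental types, so the F1 was st cu e / + + +.
The two rarest classes, st + e and + cu +, are the double crossovers. Comparing them with the parentals, only the cu allele has switched, so cu is the middle locus and the order is e – cu – st.
Crossovers in the cu–st interval produce the single-crossover classes + cu e and st + + (28 + 30 = 58) plus the double crossovers (12).
RF(cu–st) = (58 + 12) / 1164 = 70/1164 = 0.0601 → 6.0 centimorgans.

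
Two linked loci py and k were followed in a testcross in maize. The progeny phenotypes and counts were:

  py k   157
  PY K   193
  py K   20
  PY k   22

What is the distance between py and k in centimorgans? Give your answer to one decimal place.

10.7 centimorgans

The two most frequent classes, PY K (193) and py k (157), are the parental types, so the F1 was PY K / py k.
The recombinant classes are PY k and py K: 22 + 20 = 42.
Recombination frequency = 42/392 = 0.1071 ≈ 10.7%, i.e. 10.7 centimorgans.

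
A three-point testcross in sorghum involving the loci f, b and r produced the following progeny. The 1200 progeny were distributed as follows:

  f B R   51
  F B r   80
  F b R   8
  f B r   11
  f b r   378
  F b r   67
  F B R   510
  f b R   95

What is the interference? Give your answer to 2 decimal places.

The two most frequent reciprocal classes, f b r and F B R, are the parental types, so the F1 was f b r / F B R.
The two rarest classes, f B r and F b R, are the double crossovers. Comparing them with the parentals, only the b allele has switched, so b is the middle locus and the order is r – b – f.
r–b: (175 + 19)/1200 = 0.1617; b–f: (118 + 19)/1200 = 0.1142.
Expected DCO frequency = 0.1617 × 0.1142 ≈ 0.01847; observed = 19/1200 ≈ 0.01583.
Coefficient of coincidence = 0.01583/0.01847 ≈ 0.86; interference = 1 − 0.86 = 0.14.

0.14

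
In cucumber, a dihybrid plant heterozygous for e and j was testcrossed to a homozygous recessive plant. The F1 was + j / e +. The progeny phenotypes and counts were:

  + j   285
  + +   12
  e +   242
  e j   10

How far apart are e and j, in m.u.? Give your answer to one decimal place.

The recombinant classes are + + and e j: 12 + 10 = 22.
Recombination frequency = 22/549 = 0.0401 ≈ 4.0%, i.e. 4.0 m.u.

4.0 m.u.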